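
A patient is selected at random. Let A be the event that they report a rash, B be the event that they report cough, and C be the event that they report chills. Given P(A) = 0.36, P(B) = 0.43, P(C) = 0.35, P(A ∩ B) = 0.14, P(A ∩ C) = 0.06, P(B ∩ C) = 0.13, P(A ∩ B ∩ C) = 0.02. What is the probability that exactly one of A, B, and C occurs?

By inclusion–exclusion (exactly-one form):
P(exactly one) = 0.36 + 0.43 + 0.35 − 2·0.14 − 2·0.06 − 2·0.13 + 3·0.02 = 0.54

0.54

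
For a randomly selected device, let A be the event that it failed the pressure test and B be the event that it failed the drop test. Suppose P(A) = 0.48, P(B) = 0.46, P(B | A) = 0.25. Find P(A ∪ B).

0.82

P(A ∩ B) = P(A)·P(B|A) = 0.48 × 0.25 = 0.12
P(A ∪ B) = 0.48 + 0.46 − 0.12 = 0.82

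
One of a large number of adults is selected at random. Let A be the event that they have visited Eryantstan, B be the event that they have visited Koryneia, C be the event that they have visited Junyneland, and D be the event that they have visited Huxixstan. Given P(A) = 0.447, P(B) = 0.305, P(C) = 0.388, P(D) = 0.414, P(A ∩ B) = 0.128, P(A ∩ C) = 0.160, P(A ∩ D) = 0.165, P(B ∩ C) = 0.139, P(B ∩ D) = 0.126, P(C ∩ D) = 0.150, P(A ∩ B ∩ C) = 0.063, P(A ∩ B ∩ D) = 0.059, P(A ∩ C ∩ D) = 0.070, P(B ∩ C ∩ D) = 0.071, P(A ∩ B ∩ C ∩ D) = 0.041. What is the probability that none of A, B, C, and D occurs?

0.092

Inclusion–exclusion gives
P(A ∪ B ∪ C ∪ D) = 0.447 + 0.305 + 0.388 + 0.414 − 0.128 − 0.160 − 0.165 − 0.139 − 0.126 − 0.150 + 0.063 + 0.059 + 0.070 + 0.071 − 0.041 = 0.908
P(none) = 1 − 0.908 = 0.092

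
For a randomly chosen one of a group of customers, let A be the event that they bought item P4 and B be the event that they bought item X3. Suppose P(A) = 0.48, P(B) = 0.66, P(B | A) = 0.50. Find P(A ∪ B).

P(A ∩ B) = P(A)·P(B|A) = 0.48 × 0.50 = 0.24
By inclusion-exclusion,
P(A ∪ B) = 0.48 + 0.66 − 0.24 = 0.90

0.90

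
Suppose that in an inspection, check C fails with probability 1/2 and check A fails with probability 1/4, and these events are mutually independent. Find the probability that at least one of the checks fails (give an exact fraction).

P(none) = (1 − 1/2) × (1 − 1/4) = 1/2 × 3/4 = 3/8
P(at least one) = 1 − 3/8 = 5/8

5/8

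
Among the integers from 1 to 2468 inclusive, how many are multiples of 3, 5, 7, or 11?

1441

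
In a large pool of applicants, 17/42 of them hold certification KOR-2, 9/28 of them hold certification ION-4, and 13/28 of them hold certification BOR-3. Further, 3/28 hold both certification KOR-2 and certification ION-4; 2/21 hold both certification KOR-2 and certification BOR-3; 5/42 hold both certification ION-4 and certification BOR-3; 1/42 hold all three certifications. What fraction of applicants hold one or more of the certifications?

25/28

Inclusion–exclusion gives
P(at least one) = 17/42 + 9/28 + 13/28 − 3/28 − 2/21 − 5/42 + 1/42 = 25/28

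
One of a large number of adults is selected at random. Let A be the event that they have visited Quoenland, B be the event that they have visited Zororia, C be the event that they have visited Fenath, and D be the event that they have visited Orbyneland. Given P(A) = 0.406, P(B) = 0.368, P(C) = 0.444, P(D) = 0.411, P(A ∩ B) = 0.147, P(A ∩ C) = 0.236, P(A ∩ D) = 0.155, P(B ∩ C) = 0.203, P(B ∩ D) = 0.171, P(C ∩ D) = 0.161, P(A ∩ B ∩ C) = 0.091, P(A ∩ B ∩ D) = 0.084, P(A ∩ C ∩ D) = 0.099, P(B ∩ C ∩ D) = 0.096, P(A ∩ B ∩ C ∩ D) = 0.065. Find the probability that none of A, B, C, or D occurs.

By inclusion-exclusion,
P(A ∪ B ∪ C ∪ D) = 0.406 + 0.368 + 0.444 + 0.411 − 0.147 − 0.236 − 0.155 − 0.203 − 0.171 − 0.161 + 0.091 + 0.084 + 0.099 + 0.096 − 0.065 = 0.861
P(none) = 1 − 0.861 = 0.139

0.139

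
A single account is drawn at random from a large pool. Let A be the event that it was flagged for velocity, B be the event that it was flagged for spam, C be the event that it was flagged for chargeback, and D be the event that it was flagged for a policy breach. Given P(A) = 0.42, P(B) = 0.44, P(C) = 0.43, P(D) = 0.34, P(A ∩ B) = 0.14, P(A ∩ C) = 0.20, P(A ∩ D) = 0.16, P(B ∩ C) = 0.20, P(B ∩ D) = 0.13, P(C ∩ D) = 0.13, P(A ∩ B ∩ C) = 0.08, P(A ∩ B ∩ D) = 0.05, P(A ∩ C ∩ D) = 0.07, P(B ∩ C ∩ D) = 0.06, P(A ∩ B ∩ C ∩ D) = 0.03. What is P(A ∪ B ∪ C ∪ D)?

0.90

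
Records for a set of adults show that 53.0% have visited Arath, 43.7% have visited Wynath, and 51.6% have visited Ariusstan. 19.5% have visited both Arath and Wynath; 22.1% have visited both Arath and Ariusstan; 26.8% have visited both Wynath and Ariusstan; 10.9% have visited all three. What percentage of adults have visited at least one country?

P(at least one) = 53.0 + 43.7 + 51.6 − 19.5 − 22.1 − 26.8 + 10.9 = 90.8%

90.8%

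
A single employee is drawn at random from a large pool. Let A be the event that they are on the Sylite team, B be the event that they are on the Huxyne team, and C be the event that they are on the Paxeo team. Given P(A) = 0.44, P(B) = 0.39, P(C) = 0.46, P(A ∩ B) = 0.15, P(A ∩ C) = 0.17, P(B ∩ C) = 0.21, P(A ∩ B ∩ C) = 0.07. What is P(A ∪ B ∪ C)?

0.83

P(A ∪ B ∪ C) = 0.44 + 0.39 + 0.46 − 0.15 − 0.17 − 0.21 + 0.07 = 0.83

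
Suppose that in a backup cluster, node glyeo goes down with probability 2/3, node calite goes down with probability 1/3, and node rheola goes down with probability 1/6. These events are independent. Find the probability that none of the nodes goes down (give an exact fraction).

5/27

P(none) = (1 − 2/3) × (1 − 1/3) × (1 − 1/6) = 1/3 × 2/3 × 5/6 = 5/27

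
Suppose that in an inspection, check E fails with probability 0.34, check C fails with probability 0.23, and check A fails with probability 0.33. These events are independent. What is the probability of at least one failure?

0.659506

P(none) = (1 − 0.34) × (1 − 0.23) × (1 − 0.33) = 0.66 × 0.77 × 0.67 = 0.340494
P(at least one) = 1 − 0.340494 = 0.659506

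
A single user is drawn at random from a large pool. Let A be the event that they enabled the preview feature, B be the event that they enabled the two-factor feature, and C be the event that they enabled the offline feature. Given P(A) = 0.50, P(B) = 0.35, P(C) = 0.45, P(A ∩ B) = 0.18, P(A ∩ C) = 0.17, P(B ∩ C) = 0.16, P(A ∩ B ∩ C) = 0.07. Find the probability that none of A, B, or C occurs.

By inclusion–exclusion:
P(A ∪ B ∪ C) = 0.50 + 0.35 + 0.45 − 0.18 − 0.17 − 0.16 + 0.07 = 0.86
P(none) = 1 − 0.86 = 0.14

0.14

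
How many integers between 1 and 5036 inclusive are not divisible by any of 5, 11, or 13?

Using inclusion–exclusion:
floor(5036/5) + floor(5036/11) + floor(5036/13) − floor(5036/55) − floor(5036/65) − floor(5036/143) + floor(5036/715) = 1007 + 457 + 387 − 91 − 77 − 35 + 7 = 1655
5036 − 1655 = 3381

3381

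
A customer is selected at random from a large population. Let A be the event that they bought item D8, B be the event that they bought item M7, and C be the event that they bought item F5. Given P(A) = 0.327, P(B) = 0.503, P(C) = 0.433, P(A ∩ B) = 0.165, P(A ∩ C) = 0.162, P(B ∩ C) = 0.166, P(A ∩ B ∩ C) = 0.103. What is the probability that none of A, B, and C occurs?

Inclusion–exclusion gives
P(A ∪ B ∪ C) = 0.327 + 0.503 + 0.433 − 0.165 − 0.162 − 0.166 + 0.103 = 0.873
P(none) = 1 − 0.873 = 0.127

0.127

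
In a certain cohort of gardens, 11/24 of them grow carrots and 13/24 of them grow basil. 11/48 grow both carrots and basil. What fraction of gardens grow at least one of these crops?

37/48

P(≥1) = 11/24 + 13/24 − 11/48 = 37/48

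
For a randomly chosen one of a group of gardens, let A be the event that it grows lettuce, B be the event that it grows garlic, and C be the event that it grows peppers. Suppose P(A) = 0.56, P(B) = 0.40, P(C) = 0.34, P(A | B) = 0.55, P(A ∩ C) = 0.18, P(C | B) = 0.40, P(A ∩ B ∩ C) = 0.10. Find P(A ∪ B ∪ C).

P(A ∩ B) = P(B)·P(A|B) = 0.40 × 0.55 = 0.22
P(B ∩ C) = P(B)·P(C|B) = 0.40 × 0.40 = 0.16
P(A ∪ B ∪ C) = 0.56 + 0.40 + 0.34 − 0.22 − 0.18 − 0.16 + 0.10 = 0.84

0.84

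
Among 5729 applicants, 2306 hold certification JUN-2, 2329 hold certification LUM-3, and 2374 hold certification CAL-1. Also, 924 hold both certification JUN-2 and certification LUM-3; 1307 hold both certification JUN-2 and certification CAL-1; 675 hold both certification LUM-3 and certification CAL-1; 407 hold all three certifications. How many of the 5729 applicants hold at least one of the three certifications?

4510

Using inclusion–exclusion:
|at least one| = 2306 + 2329 + 2374 − 924 − 1307 − 675 + 407 = 4510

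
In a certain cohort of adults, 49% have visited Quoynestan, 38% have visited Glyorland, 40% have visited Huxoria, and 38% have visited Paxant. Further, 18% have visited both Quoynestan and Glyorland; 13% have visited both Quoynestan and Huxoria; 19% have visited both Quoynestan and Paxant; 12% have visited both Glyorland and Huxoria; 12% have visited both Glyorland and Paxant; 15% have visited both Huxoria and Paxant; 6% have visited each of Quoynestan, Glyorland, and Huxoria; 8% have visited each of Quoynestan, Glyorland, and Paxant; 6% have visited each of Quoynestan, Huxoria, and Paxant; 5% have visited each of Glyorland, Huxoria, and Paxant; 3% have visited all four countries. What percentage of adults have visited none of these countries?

2%

P(≥1) = 49 + 38 + 40 + 38 − 18 − 13 − 19 − 12 − 12 − 15 + 6 + 8 + 6 + 5 − 3 = 98%
P(none) = 100% − 98% = 2%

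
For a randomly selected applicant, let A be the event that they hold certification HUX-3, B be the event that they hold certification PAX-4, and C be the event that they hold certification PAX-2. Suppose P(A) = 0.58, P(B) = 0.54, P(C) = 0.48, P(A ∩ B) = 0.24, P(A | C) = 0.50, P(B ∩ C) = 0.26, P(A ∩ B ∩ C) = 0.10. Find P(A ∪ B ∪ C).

0.96

P(A ∩ C) = P(C)·P(A|C) = 0.48 × 0.50 = 0.24
Inclusion–exclusion gives
P(A ∪ B ∪ C) = 0.58 + 0.54 + 0.48 − 0.24 − 0.24 − 0.26 + 0.10 = 0.96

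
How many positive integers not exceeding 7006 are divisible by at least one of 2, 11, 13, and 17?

By inclusion–exclusion:
3503 + 636 + 538 + 412 − 318 − 269 − 206 − 48 − 37 − 31 + 24 + 18 + 15 + 2 − 1 = 4238

4238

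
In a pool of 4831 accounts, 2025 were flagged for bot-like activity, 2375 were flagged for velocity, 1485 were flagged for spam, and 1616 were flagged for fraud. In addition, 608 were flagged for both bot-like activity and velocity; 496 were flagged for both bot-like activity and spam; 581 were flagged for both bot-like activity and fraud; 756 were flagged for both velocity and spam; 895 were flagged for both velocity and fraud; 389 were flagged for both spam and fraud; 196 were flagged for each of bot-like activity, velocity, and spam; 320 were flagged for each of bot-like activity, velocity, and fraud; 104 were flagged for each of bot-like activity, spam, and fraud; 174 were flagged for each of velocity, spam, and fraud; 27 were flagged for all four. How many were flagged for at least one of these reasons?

Using inclusion–exclusion:
|union| = 2025 + 2375 + 1485 + 1616 − 608 − 496 − 581 − 756 − 895 − 389 + 196 + 320 + 104 + 174 − 27 = 4543

4543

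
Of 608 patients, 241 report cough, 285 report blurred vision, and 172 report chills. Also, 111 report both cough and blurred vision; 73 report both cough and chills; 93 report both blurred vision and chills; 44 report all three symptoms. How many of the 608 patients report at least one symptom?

465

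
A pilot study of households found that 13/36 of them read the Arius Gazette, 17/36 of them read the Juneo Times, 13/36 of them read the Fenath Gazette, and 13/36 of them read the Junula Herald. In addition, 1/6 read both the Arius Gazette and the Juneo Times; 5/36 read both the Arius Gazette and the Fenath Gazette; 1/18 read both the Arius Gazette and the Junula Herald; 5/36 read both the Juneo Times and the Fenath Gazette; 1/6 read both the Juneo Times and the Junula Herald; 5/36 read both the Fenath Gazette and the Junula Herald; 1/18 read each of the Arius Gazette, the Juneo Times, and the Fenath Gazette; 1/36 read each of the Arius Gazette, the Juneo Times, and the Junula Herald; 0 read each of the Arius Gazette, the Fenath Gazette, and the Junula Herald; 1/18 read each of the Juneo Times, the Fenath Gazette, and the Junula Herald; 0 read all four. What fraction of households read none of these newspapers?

By inclusion-exclusion,
P(at least one) = 13/36 + 17/36 + 13/36 + 13/36 − 1/6 − 5/36 − 1/18 − 5/36 − 1/6 − 5/36 + 1/18 + 1/36 + 0 + 1/18 − 0 = 8/9
P(none) = 1 − 8/9 = 1/9

1/9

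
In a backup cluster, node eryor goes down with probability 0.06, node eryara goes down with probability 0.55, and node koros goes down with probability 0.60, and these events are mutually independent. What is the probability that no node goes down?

0.1692

P(none) = (1 − 0.06) × (1 − 0.55) × (1 − 0.60) = 0.94 × 0.45 × 0.40 = 0.1692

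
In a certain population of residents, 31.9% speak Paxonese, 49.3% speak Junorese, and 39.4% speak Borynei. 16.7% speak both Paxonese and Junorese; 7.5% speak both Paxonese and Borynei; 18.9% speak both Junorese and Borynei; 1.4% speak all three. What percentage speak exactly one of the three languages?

38.6%

P(exactly one) = 31.9 + 49.3 + 39.4 − 2·16.7 − 2·7.5 − 2·18.9 + 3·1.4 = 38.6%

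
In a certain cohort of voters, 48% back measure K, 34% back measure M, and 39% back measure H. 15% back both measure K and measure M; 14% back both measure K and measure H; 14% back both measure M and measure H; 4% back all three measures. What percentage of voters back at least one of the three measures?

By inclusion-exclusion,
P(at least one) = 48 + 34 + 39 − 15 − 14 − 14 + 4 = 82%

82%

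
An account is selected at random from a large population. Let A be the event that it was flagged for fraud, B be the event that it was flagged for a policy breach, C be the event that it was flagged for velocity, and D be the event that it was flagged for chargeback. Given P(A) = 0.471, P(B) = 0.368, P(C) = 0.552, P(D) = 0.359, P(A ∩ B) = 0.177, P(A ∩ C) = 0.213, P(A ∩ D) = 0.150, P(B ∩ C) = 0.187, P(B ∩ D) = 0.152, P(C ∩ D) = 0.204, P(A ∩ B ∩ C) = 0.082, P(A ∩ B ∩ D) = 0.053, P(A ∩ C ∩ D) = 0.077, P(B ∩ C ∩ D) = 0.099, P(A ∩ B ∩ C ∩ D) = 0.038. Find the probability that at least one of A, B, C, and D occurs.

0.940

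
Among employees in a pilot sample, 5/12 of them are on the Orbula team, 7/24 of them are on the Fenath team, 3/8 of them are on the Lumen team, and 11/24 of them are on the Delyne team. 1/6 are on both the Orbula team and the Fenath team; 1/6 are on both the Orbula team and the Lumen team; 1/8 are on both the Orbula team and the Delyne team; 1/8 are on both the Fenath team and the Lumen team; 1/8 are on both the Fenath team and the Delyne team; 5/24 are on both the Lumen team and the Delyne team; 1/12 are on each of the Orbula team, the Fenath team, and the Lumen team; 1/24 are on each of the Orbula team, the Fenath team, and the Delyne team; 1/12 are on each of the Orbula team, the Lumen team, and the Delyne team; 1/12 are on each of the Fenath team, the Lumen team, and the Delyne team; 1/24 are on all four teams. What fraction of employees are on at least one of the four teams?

7/8

Using inclusion–exclusion:
P(union) = 5/12 + 7/24 + 3/8 + 11/24 − 1/6 − 1/6 − 1/8 − 1/8 − 1/8 − 5/24 + 1/12 + 1/24 + 1/12 + 1/12 − 1/24 = 7/8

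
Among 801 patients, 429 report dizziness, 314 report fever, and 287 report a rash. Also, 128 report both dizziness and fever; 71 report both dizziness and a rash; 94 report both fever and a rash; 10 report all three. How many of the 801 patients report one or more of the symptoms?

By inclusion-exclusion,
N(≥1) = 429 + 314 + 287 − 128 − 71 − 94 + 10 = 747

747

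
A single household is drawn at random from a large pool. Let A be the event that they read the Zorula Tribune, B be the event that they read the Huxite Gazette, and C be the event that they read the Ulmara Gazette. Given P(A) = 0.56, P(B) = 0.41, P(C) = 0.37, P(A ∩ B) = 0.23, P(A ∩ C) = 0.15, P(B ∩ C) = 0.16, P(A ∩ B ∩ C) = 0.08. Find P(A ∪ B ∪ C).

0.88

P(A ∪ B ∪ C) = 0.56 + 0.41 + 0.37 − 0.23 − 0.15 − 0.16 + 0.08 = 0.88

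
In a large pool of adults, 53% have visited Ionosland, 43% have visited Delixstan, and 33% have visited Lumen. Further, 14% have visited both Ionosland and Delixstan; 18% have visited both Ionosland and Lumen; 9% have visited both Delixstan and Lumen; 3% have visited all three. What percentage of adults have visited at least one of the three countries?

91%

By inclusion–exclusion:
P(union) = 53 + 43 + 33 − 14 − 18 − 9 + 3 = 91%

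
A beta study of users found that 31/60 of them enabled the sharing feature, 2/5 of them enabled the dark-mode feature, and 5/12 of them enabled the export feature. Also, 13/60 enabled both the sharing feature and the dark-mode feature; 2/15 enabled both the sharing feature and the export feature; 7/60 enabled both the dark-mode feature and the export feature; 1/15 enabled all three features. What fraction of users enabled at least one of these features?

P(union) = 31/60 + 2/5 + 5/12 − 13/60 − 2/15 − 7/60 + 1/15 = 14/15

14/15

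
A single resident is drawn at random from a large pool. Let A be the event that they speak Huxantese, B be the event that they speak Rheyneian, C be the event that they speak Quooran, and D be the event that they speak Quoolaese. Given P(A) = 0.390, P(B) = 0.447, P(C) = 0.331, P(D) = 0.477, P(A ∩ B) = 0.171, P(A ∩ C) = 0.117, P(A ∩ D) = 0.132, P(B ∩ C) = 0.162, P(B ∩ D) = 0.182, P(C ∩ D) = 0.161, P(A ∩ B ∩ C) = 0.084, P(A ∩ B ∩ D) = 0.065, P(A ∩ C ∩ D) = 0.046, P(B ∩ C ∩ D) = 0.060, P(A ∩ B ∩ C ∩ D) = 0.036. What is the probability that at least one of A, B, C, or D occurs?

Apply inclusion-exclusion:
P(A ∪ B ∪ C ∪ D) = 0.390 + 0.447 + 0.331 + 0.477 − 0.171 − 0.117 − 0.132 − 0.162 − 0.182 − 0.161 + 0.084 + 0.065 + 0.046 + 0.060 − 0.036 = 0.939

0.939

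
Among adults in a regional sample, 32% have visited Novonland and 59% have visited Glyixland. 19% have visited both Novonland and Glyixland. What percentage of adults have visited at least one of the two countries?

Inclusion–exclusion gives
P(≥1) = 32 + 59 − 19 = 72%

72%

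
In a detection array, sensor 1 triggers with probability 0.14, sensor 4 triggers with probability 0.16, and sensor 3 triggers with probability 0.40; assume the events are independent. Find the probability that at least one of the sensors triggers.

Independence gives P(none) = ∏(1 − pᵢ).
P(none) = (1 − 0.14) × (1 − 0.16) × (1 − 0.40) = 0.86 × 0.84 × 0.60 = 0.43344
P(at least one) = 1 − 0.43344 = 0.56656

0.56656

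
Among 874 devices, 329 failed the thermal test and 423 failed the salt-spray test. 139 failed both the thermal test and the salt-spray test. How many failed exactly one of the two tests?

474

By inclusion–exclusion (exactly-one form):
N(exactly one) = 329 + 423 − 2·139 = 474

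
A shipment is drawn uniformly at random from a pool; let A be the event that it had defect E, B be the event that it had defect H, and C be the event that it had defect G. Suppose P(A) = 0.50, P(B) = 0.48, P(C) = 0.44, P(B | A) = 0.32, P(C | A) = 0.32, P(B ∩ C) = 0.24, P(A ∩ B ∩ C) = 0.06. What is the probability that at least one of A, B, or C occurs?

P(A ∩ B) = P(A)·P(B|A) = 0.50 × 0.32 = 0.16
P(A ∩ C) = P(A)·P(C|A) = 0.50 × 0.32 = 0.16
P(A ∪ B ∪ C) = 0.50 + 0.48 + 0.44 − 0.16 − 0.16 − 0.24 + 0.06 = 0.92

0.92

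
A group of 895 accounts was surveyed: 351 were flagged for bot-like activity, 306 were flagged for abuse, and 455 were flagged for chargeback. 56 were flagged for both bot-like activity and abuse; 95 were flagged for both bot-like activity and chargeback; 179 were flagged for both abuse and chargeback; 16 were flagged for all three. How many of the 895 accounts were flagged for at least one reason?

|at least one| = 351 + 306 + 455 − 56 − 95 − 179 + 16 = 798

798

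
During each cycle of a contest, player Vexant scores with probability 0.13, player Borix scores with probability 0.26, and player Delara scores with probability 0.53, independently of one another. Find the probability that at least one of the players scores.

0.697414

P(none) = (1 − 0.13) × (1 − 0.26) × (1 − 0.53) = 0.87 × 0.74 × 0.47 = 0.302586
P(at least one) = 1 − 0.302586 = 0.697414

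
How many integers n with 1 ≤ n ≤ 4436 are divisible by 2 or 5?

By inclusion–exclusion:
2218 + 887 − 443 = 2662

2662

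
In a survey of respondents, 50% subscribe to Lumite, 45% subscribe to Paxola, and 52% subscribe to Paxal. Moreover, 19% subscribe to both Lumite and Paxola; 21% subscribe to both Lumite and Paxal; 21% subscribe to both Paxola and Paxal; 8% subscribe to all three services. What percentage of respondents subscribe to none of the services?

Using inclusion–exclusion:
P(at least one) = 50 + 45 + 52 − 19 − 21 − 21 + 8 = 94%
P(none) = 100% − 94% = 6%

6%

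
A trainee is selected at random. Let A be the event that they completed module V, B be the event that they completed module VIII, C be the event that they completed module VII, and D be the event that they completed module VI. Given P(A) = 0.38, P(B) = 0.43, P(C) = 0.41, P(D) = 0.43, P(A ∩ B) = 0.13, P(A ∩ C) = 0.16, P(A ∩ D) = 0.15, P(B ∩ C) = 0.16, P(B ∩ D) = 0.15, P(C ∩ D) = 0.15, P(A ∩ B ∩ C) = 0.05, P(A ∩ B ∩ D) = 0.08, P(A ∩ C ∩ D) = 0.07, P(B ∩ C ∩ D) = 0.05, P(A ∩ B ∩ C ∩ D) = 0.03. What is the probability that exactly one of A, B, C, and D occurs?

Using the inclusion–exclusion count for exactly one event:
P(exactly one) = 0.38 + 0.43 + 0.41 + 0.43 − 2·0.13 − 2·0.16 − 2·0.15 − 2·0.16 − 2·0.15 − 2·0.15 + 3·0.05 + 3·0.08 + 3·0.07 + 3·0.05 − 4·0.03 = 0.48

0.48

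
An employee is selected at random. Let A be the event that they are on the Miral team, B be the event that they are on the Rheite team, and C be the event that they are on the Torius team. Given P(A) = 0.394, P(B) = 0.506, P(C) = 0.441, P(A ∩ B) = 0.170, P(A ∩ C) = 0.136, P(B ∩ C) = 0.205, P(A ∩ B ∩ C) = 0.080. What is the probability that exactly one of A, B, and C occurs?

0.559

Using the inclusion–exclusion count for exactly one event:
P(exactly one) = 0.394 + 0.506 + 0.441 − 2·0.170 − 2·0.136 − 2·0.205 + 3·0.080 = 0.559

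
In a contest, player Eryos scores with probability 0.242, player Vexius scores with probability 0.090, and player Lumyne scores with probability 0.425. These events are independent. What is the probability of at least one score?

Independence gives P(none) = ∏(1 − pᵢ).
P(none) = (1 − 0.242) × (1 − 0.090) × (1 − 0.425) = 0.758 × 0.910 × 0.575 = 0.3966235
P(at least one) = 1 − 0.3966235 = 0.6033765

0.6033765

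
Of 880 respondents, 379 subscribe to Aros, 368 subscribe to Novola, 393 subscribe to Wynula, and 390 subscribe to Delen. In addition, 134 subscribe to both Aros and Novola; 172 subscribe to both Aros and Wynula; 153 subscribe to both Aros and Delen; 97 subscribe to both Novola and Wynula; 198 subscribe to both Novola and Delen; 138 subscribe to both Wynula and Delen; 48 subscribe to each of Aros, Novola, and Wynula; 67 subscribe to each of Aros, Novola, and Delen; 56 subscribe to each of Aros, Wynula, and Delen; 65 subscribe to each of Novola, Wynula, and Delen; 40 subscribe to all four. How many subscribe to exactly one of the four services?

294

N(exactly one) = 379 + 368 + 393 + 390 − 2·134 − 2·172 − 2·153 − 2·97 − 2·198 − 2·138 + 3·48 + 3·67 + 3·56 + 3·65 − 4·40 = 294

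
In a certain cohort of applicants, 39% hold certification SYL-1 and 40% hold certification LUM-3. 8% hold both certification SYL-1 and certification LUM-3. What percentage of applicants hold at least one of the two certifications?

71%

P(≥1) = 39 + 40 − 8 = 71%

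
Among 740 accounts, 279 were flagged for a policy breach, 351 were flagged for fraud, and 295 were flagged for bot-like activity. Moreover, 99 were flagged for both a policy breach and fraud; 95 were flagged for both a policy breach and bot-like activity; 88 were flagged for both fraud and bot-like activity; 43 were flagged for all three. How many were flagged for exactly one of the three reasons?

490

Using the inclusion–exclusion count for exactly one event:
N(exactly one) = 279 + 351 + 295 − 2·99 − 2·95 − 2·88 + 3·43 = 490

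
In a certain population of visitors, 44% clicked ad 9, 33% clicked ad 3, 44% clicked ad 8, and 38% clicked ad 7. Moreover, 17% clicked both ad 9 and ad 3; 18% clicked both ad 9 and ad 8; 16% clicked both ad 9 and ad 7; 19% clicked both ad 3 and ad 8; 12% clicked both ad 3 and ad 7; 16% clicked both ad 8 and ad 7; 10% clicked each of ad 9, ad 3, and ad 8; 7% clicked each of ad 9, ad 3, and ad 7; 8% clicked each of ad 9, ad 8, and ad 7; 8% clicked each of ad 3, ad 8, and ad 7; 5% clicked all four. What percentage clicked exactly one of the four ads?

By inclusion–exclusion (exactly-one form):
P(exactly one) = 44 + 33 + 44 + 38 − 2·17 − 2·18 − 2·16 − 2·19 − 2·12 − 2·16 + 3·10 + 3·7 + 3·8 + 3·8 − 4·5 = 42%

42%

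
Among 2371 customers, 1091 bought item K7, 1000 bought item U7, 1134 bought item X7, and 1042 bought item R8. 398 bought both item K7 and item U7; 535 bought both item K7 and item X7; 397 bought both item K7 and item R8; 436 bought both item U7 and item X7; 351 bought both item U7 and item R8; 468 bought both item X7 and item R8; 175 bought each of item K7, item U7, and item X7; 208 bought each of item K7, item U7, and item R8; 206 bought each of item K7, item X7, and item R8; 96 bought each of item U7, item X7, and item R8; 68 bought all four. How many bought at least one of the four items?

Inclusion–exclusion gives
|union| = 1091 + 1000 + 1134 + 1042 − 398 − 535 − 397 − 436 − 351 − 468 + 175 + 208 + 206 + 96 − 68 = 2299

2299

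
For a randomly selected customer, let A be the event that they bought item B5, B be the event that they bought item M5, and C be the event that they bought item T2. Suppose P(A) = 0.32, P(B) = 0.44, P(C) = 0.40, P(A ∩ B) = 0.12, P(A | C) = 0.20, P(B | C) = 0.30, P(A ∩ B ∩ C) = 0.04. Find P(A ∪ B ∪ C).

0.88

P(A ∩ C) = P(C)·P(A|C) = 0.40 × 0.20 = 0.08
P(B ∩ C) = P(C)·P(B|C) = 0.40 × 0.30 = 0.12
By inclusion-exclusion,
P(A ∪ B ∪ C) = 0.32 + 0.44 + 0.40 − 0.12 − 0.08 − 0.12 + 0.04 = 0.88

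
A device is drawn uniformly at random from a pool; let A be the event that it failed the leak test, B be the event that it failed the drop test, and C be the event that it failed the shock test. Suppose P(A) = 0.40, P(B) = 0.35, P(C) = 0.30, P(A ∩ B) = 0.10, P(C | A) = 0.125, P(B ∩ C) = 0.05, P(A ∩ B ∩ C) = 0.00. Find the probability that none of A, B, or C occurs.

0.15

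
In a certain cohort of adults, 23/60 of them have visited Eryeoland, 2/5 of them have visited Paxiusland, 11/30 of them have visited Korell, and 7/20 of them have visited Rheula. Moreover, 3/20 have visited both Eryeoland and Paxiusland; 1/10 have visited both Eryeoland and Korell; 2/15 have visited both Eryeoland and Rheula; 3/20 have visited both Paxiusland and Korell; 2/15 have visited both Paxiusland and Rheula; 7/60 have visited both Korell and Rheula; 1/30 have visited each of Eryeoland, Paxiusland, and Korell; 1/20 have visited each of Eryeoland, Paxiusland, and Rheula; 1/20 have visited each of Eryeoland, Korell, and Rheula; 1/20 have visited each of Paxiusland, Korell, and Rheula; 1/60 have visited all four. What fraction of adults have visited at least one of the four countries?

53/60

Apply inclusion-exclusion:
P(≥1) = 23/60 + 2/5 + 11/30 + 7/20 − 3/20 − 1/10 − 2/15 − 3/20 − 2/15 − 7/60 + 1/30 + 1/20 + 1/20 + 1/20 − 1/60 = 53/60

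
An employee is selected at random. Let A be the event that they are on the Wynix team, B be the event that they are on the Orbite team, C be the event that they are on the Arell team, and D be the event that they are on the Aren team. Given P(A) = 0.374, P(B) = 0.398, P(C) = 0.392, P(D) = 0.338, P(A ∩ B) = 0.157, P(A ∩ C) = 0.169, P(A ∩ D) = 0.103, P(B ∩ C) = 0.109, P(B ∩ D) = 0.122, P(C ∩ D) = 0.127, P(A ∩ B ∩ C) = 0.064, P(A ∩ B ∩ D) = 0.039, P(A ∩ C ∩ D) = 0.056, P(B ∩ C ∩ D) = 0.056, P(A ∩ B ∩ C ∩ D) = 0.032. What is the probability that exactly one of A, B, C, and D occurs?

0.445

Using the inclusion–exclusion count for exactly one event:
P(exactly one) = 0.374 + 0.398 + 0.392 + 0.338 − 2·0.157 − 2·0.169 − 2·0.103 − 2·0.109 − 2·0.122 − 2·0.127 + 3·0.064 + 3·0.039 + 3·0.056 + 3·0.056 − 4·0.032 = 0.445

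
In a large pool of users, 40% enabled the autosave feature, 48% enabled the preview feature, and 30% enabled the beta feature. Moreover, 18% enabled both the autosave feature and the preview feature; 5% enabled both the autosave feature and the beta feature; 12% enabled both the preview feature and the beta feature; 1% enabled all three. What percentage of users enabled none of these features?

P(at least one) = 40 + 48 + 30 − 18 − 5 − 12 + 1 = 84%
P(none) = 100% − 84% = 16%

16%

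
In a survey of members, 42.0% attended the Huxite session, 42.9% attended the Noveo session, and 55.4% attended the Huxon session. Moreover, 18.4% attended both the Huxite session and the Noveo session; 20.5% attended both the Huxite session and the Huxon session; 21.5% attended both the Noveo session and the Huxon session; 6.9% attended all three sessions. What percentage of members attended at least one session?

86.8%

By inclusion-exclusion,
P(union) = 42.0 + 42.9 + 55.4 − 18.4 − 20.5 − 21.5 + 6.9 = 86.8%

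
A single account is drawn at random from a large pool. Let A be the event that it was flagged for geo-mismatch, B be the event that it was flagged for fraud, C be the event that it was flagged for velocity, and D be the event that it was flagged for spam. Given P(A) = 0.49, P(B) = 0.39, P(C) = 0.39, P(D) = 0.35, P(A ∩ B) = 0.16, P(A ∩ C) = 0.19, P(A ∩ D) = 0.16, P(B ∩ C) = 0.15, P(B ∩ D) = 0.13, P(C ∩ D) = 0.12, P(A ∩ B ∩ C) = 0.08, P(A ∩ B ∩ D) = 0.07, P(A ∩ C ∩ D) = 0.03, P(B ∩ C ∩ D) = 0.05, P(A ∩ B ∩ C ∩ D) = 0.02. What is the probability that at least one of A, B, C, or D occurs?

0.92

By inclusion-exclusion,
P(A ∪ B ∪ C ∪ D) = 0.49 + 0.39 + 0.39 + 0.35 − 0.16 − 0.19 − 0.16 − 0.15 − 0.13 − 0.12 + 0.08 + 0.07 + 0.03 + 0.05 − 0.02 = 0.92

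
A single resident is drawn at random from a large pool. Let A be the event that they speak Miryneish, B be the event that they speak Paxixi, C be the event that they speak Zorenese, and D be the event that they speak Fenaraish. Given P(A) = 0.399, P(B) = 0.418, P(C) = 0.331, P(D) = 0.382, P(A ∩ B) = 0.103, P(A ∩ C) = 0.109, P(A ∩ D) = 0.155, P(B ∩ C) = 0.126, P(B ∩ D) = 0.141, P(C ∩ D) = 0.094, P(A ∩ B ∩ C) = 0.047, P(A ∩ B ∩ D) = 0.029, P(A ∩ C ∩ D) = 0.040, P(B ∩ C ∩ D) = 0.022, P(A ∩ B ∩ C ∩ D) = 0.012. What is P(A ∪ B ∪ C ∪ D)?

0.928

P(A ∪ B ∪ C ∪ D) = 0.399 + 0.418 + 0.331 + 0.382 − 0.103 − 0.109 − 0.155 − 0.126 − 0.141 − 0.094 + 0.047 + 0.029 + 0.040 + 0.022 − 0.012 = 0.928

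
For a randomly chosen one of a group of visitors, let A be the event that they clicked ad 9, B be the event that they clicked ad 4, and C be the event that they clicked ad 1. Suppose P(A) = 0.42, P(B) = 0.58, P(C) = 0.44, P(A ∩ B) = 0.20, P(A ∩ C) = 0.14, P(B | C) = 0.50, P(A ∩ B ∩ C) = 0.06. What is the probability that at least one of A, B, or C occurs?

P(B ∩ C) = P(C)·P(B|C) = 0.44 × 0.50 = 0.22
Using inclusion–exclusion:
P(A ∪ B ∪ C) = 0.42 + 0.58 + 0.44 − 0.20 − 0.14 − 0.22 + 0.06 = 0.94

0.94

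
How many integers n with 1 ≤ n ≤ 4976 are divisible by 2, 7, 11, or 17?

3151

⌊4976/2⌋ + ⌊4976/7⌋ + ⌊4976/11⌋ + ⌊4976/17⌋ − ⌊4976/14⌋ − ⌊4976/22⌋ − ⌊4976/34⌋ − ⌊4976/77⌋ − ⌊4976/119⌋ − ⌊4976/187⌋ + ⌊4976/154⌋ + ⌊4976/238⌋ + ⌊4976/374⌋ + ⌊4976/1309⌋ − ⌊4976/2618⌋ = 2488 + 710 + 452 + 292 − 355 − 226 − 146 − 64 − 41 − 26 + 32 + 20 + 13 + 3 − 1 = 3151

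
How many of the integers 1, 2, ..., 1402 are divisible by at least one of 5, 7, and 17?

497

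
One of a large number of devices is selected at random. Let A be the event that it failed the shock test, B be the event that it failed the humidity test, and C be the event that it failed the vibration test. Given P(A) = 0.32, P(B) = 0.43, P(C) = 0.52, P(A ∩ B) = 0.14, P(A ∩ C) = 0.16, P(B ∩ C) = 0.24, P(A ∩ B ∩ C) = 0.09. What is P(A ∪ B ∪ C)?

Apply inclusion-exclusion:
P(A ∪ B ∪ C) = 0.32 + 0.43 + 0.52 − 0.14 − 0.16 − 0.24 + 0.09 = 0.82

0.82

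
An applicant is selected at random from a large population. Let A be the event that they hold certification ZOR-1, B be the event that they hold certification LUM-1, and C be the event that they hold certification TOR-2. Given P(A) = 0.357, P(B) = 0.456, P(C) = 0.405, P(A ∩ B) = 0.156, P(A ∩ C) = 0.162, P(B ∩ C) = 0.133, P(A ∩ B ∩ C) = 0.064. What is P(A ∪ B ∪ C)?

P(A ∪ B ∪ C) = 0.357 + 0.456 + 0.405 − 0.156 − 0.162 − 0.133 + 0.064 = 0.831

0.831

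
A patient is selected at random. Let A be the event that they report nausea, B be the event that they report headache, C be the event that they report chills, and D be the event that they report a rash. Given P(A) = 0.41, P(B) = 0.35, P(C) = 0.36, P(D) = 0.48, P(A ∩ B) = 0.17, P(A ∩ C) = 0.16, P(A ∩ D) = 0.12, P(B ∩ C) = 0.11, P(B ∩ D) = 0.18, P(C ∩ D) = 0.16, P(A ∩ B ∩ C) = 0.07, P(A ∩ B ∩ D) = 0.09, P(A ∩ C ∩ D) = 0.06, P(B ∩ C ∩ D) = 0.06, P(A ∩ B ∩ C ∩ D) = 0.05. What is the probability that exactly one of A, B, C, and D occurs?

By inclusion–exclusion (exactly-one form):
P(exactly one) = 0.41 + 0.35 + 0.36 + 0.48 − 2·0.17 − 2·0.16 − 2·0.12 − 2·0.11 − 2·0.18 − 2·0.16 + 3·0.07 + 3·0.09 + 3·0.06 + 3·0.06 − 4·0.05 = 0.44

0.44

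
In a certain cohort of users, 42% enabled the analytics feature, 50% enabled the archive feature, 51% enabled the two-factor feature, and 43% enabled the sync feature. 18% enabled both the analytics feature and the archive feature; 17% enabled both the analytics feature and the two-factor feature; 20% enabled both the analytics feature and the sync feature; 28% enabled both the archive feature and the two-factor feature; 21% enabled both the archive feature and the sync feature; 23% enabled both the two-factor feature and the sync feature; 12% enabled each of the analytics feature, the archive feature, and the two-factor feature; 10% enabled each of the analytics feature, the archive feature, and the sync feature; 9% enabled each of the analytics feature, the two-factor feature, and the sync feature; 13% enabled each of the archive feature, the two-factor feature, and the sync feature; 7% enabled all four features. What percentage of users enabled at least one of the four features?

By inclusion-exclusion,
P(≥1) = 42 + 50 + 51 + 43 − 18 − 17 − 20 − 28 − 21 − 23 + 12 + 10 + 9 + 13 − 7 = 96%

96%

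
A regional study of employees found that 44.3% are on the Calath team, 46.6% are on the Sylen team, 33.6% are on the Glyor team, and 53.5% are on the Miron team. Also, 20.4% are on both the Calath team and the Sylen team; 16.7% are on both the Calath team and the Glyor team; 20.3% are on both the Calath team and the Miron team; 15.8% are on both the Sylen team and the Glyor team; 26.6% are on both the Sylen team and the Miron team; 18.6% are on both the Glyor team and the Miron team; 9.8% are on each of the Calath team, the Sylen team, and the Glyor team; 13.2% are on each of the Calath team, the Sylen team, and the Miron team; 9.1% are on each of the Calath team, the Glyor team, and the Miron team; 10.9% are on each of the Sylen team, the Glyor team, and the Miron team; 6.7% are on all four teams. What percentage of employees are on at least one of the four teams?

95.9%

Apply inclusion-exclusion:
P(at least one) = 44.3 + 46.6 + 33.6 + 53.5 − 20.4 − 16.7 − 20.3 − 15.8 − 26.6 − 18.6 + 9.8 + 13.2 + 9.1 + 10.9 − 6.7 = 95.9%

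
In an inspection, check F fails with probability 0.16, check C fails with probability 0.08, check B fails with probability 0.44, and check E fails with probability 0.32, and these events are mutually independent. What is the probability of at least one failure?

0.70571776

Since the events are independent, P(none) is the product of the individual non-occurrence probabilities.
P(none) = (1 − 0.16) × (1 − 0.08) × (1 − 0.44) × (1 − 0.32) = 0.84 × 0.92 × 0.56 × 0.68 = 0.29428224
P(at least one) = 1 − 0.29428224 = 0.70571776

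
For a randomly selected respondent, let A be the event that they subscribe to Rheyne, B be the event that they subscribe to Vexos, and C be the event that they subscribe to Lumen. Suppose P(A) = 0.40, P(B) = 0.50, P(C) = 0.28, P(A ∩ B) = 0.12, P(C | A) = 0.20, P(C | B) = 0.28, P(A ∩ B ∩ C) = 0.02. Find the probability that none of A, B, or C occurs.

P(A ∩ C) = P(A)·P(C|A) = 0.40 × 0.20 = 0.08
P(B ∩ C) = P(B)·P(C|B) = 0.50 × 0.28 = 0.14
P(A ∪ B ∪ C) = 0.40 + 0.50 + 0.28 − 0.12 − 0.08 − 0.14 + 0.02 = 0.86
P(none) = 1 − 0.86 = 0.14

0.14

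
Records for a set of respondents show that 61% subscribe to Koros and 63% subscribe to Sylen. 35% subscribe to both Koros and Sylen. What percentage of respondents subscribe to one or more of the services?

P(at least one) = 61 + 63 − 35 = 89%

89%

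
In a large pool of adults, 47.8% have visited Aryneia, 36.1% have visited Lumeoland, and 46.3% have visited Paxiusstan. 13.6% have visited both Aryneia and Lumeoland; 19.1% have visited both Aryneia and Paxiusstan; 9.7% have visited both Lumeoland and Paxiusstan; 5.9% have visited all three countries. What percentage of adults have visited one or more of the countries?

93.7%

Using inclusion–exclusion:
P(at least one) = 47.8 + 36.1 + 46.3 − 13.6 − 19.1 − 9.7 + 5.9 = 93.7%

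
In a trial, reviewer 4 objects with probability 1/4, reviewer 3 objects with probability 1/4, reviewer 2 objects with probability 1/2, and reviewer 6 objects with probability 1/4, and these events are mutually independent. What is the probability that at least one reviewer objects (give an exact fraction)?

101/128

P(none) = (1 − 1/4) × (1 − 1/4) × (1 − 1/2) × (1 − 1/4) = 3/4 × 3/4 × 1/2 × 3/4 = 27/128
P(at least one) = 1 − 27/128 = 101/128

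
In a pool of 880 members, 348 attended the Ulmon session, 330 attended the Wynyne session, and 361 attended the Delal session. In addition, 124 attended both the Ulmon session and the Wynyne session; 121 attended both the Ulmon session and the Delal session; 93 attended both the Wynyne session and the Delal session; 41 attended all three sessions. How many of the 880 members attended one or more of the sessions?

Using inclusion–exclusion:
|at least one| = 348 + 330 + 361 − 124 − 121 − 93 + 41 = 742

742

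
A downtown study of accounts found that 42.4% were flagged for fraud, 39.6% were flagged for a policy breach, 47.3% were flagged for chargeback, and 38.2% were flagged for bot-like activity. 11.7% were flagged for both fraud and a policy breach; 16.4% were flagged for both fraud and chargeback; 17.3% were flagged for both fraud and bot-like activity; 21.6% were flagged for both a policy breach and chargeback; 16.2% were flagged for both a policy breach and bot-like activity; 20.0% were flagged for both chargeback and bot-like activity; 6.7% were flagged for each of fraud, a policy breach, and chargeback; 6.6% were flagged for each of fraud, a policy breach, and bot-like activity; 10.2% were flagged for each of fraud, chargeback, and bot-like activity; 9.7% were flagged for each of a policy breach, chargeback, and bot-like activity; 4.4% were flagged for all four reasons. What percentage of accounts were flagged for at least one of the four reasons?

Using inclusion–exclusion:
P(≥1) = 42.4 + 39.6 + 47.3 + 38.2 − 11.7 − 16.4 − 17.3 − 21.6 − 16.2 − 20.0 + 6.7 + 6.6 + 10.2 + 9.7 − 4.4 = 93.1%

93.1%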